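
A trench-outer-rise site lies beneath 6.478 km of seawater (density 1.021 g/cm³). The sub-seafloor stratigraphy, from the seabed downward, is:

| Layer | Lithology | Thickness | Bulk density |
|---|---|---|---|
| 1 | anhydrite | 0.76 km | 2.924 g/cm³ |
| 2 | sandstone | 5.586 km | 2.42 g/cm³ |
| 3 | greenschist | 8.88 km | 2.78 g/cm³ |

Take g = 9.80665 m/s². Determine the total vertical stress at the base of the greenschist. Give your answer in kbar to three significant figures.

4.61 kbar

seawater: 1021 kg/m³ × 9.80665 m/s² × 6478 m = 6.486×10^7 Pa = 0.6486 kbar
anhydrite: 2924 kg/m³ × 9.80665 m/s² × 760 m = 2.179×10^7 Pa = 0.2179 kbar
sandstone: 2420 kg/m³ × 9.80665 m/s² × 5586 m = 1.326×10^8 Pa = 1.326 kbar
greenschist: 2780 kg/m³ × 9.80665 m/s² × 8880 m = 2.421×10^8 Pa = 2.421 kbar
Total = 0.6486 + 0.2179 + 1.326 + 2.421 = 4.6131 kbar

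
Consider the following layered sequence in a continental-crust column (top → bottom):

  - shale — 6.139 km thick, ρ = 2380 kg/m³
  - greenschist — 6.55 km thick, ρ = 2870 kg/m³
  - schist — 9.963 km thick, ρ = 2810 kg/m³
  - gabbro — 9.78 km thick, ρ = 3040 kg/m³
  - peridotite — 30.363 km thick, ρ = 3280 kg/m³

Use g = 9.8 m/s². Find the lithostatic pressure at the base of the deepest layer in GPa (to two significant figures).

1.9 GPa

shale: 2380 kg/m³ × 9.8 m/s² × 6139 m = 1.432×10^8 Pa = 0.1432 GPa
greenschist: 2870 kg/m³ × 9.8 m/s² × 6550 m = 1.842×10^8 Pa = 0.1842 GPa
schist: 2810 kg/m³ × 9.8 m/s² × 9963 m = 2.744×10^8 Pa = 0.2744 GPa
gabbro: 3040 kg/m³ × 9.8 m/s² × 9780 m = 2.914×10^8 Pa = 0.2914 GPa
peridotite: 3280 kg/m³ × 9.8 m/s² × 30363 m = 9.760×10^8 Pa = 0.9760 GPa
Total = 0.1432 + 0.1842 + 0.2744 + 0.2914 + 0.9760 = 1.8691 GPa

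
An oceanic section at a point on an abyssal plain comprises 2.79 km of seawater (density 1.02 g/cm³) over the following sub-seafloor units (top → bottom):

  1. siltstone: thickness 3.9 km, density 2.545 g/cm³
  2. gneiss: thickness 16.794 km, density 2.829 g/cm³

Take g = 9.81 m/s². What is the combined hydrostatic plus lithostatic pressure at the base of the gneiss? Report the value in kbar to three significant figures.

5.91 kbar

seawater: 1020 kg/m³ × 9.81 m/s² × 2790 m = 2.792×10^7 Pa = 0.2792 kbar
siltstone: 2545 kg/m³ × 9.81 m/s² × 3900 m = 9.737×10^7 Pa = 0.9737 kbar
gneiss: 2829 kg/m³ × 9.81 m/s² × 16794 m = 4.661×10^8 Pa = 4.661 kbar
Total = 0.2792 + 0.9737 + 4.661 = 5.9136 kbar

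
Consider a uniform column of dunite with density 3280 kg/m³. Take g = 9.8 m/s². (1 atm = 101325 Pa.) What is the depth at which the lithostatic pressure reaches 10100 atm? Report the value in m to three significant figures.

h = P/(ρg) = 10100 atm / (3280 kg/m³ × 9.8 m/s²) = 1.023×10^9 Pa / 32144 Pa/m = 31837 m

31800 m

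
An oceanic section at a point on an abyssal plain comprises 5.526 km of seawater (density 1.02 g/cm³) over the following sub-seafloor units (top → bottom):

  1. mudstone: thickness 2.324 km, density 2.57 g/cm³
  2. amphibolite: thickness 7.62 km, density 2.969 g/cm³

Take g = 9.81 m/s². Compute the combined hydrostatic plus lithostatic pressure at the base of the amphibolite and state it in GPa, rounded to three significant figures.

seawater: 1020 kg/m³ × 9.81 m/s² × 5526 m = 5.529×10^7 Pa = 0.05529 GPa
mudstone: 2570 kg/m³ × 9.81 m/s² × 2324 m = 5.859×10^7 Pa = 0.05859 GPa
amphibolite: 2969 kg/m³ × 9.81 m/s² × 7620 m = 2.219×10^8 Pa = 0.2219 GPa
Total = 0.05529 + 0.05859 + 0.2219 = 0.33583 GPa

0.336 GPa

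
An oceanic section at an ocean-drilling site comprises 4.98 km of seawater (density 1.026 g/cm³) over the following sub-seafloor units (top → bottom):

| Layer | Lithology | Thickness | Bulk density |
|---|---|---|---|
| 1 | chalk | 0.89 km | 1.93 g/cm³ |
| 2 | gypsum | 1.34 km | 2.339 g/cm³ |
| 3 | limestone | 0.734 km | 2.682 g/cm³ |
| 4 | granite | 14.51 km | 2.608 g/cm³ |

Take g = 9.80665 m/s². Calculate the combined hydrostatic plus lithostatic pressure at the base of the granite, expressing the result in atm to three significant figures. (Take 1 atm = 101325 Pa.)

4820 atm

seawater: 1026 kg/m³ × 9.80665 m/s² × 4980 m = 5.011×10^7 Pa = 494.5 atm
chalk: 1930 kg/m³ × 9.80665 m/s² × 890 m = 1.684×10^7 Pa = 166.2 atm
gypsum: 2339 kg/m³ × 9.80665 m/s² × 1340 m = 3.074×10^7 Pa = 303.3 atm
limestone: 2682 kg/m³ × 9.80665 m/s² × 734 m = 1.931×10^7 Pa = 190.5 atm
granite: 2608 kg/m³ × 9.80665 m/s² × 14510 m = 3.711×10^8 Pa = 3663 atm
Total = 494.5 + 166.2 + 303.3 + 190.5 + 3663 = 4817.1 atm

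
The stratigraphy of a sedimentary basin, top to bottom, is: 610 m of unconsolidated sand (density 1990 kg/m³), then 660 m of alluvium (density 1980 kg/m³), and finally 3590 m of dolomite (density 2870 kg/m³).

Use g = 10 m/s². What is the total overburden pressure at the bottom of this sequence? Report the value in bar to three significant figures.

unconsolidated sand: 1990 kg/m³ × 10 m/s² × 610 m = 1.214×10^7 Pa = 121.4 bar
alluvium: 1980 kg/m³ × 10 m/s² × 660 m = 1.307×10^7 Pa = 130.7 bar
dolomite: 2870 kg/m³ × 10 m/s² × 3590 m = 1.030×10^8 Pa = 1030 bar
Total = 121.4 + 130.7 + 1030 = 1282.4 bar

1280 bar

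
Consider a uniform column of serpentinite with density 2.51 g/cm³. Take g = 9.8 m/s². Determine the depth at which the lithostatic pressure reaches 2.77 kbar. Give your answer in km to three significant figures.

11.3 km

h = P/(ρg) = 2.77 kbar / (2510 kg/m³ × 9.8 m/s²) = 2.770×10^8 Pa / 24598 Pa/m = 11261 m
= 11.261 km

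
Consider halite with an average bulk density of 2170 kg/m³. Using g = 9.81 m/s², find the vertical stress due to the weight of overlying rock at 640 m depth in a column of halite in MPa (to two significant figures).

halite: 2170 kg/m³ × 9.81 m/s² × 640 m = 1.362×10^7 Pa = 13.62 MPa

14 MPa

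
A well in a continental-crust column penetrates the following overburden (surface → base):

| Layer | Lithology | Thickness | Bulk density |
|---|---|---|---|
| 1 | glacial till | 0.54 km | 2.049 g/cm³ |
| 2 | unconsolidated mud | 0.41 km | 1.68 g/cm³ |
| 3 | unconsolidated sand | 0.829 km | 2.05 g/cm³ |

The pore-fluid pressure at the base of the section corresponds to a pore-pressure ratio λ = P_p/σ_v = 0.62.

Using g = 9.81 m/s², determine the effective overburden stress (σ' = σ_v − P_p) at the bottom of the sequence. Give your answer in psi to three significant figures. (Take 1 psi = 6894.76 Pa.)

1890 psi

Overburden (lithostatic) stress σ_v:
glacial till: 2049 kg/m³ × 9.81 m/s² × 540 m = 1.085×10^7 Pa = 10.85 MPa
unconsolidated mud: 1680 kg/m³ × 9.81 m/s² × 410 m = 6.757×10^6 Pa = 6.757 MPa
unconsolidated sand: 2050 kg/m³ × 9.81 m/s² × 829 m = 1.667×10^7 Pa = 16.67 MPa
Total = 10.85 + 6.757 + 16.67 = 34.283 MPa
Pore pressure P_p = λ·σ_v = 0.62 × 34.28 MPa = 21.26 MPa
Effective stress σ' = σ_v − P_p = 34.28 − 21.26 = 13.028 MPa = 1889.5 psi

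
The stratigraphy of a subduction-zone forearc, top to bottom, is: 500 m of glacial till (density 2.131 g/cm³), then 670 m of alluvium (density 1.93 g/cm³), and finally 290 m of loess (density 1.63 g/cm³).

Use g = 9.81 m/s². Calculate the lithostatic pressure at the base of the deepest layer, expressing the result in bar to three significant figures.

278 bar

glacial till: 2131 kg/m³ × 9.81 m/s² × 500 m = 1.045×10^7 Pa = 104.5 bar
alluvium: 1930 kg/m³ × 9.81 m/s² × 670 m = 1.269×10^7 Pa = 126.9 bar
loess: 1630 kg/m³ × 9.81 m/s² × 290 m = 4.637×10^6 Pa = 46.37 bar
Total = 104.5 + 126.9 + 46.37 = 277.75 bar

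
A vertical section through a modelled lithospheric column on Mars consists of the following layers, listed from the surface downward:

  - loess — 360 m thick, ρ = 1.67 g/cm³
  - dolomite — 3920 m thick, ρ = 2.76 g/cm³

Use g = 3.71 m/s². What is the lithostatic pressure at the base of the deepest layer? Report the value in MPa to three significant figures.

loess: 1670 kg/m³ × 3.71 m/s² × 360 m = 2.230×10^6 Pa = 2.230 MPa
dolomite: 2760 kg/m³ × 3.71 m/s² × 3920 m = 4.014×10^7 Pa = 40.14 MPa
Total = 2.230 + 40.14 = 42.370 MPa

42.4 MPa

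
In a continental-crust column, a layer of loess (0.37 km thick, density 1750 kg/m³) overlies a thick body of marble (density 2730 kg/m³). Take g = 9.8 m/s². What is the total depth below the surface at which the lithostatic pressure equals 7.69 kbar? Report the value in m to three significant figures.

28900 m

Pressure at base of upper layers: 1750×9.8×370 = 6.346×10^6 Pa = 0.06345 kbar
Remaining pressure to be supplied by marble: 7.690×10^8 − 6.346×10^6 = 7.627×10^8 Pa
Additional depth in marble = 7.627×10^8 Pa / (2730 kg/m³ × 9.8 m/s²) = 28506 m
Total depth = 370 m + 28506 m = 28876 m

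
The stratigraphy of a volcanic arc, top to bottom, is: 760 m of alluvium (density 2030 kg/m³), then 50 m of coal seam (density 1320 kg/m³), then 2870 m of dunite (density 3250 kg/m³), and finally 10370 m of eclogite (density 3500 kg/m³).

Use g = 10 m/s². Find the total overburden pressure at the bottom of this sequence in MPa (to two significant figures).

470 MPa

alluvium: 2030 kg/m³ × 10 m/s² × 760 m = 1.543×10^7 Pa = 15.43 MPa
coal seam: 1320 kg/m³ × 10 m/s² × 50 m = 6.600×10^5 Pa = 0.6600 MPa
dunite: 3250 kg/m³ × 10 m/s² × 2870 m = 9.328×10^7 Pa = 93.28 MPa
eclogite: 3500 kg/m³ × 10 m/s² × 10370 m = 3.630×10^8 Pa = 362.9 MPa
Total = 15.43 + 0.6600 + 93.28 + 362.9 = 472.31 MPa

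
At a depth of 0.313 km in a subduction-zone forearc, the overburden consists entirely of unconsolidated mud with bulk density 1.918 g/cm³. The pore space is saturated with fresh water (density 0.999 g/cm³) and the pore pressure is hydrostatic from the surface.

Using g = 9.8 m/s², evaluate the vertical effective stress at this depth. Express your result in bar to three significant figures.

28.2 bar

Overburden (lithostatic) stress σ_v:
unconsolidated mud: 1918 kg/m³ × 9.8 m/s² × 313 m = 5.883×10^6 Pa = 5.883 MPa
Pore pressure P_p = 999 kg/m³ × 9.8 m/s² × 313 m = 3.064×10^6 Pa = 3.064 MPa
Effective stress σ' = σ_v − P_p = 5.883 − 3.064 = 2.8189 MPa = 28.189 bar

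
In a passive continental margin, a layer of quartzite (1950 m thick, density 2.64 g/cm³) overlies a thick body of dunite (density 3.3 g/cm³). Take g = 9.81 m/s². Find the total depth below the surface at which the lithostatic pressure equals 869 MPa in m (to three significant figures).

Pressure at base of upper layers: 2640×9.81×1950 = 5.050×10^7 Pa = 50.50 MPa
Remaining pressure to be supplied by dunite: 8.690×10^8 − 5.050×10^7 = 8.185×10^8 Pa
Additional depth in dunite = 8.185×10^8 Pa / (3300 kg/m³ × 9.81 m/s²) = 25283 m
Total depth = 1950 m + 25283 m = 27233 m

27200 m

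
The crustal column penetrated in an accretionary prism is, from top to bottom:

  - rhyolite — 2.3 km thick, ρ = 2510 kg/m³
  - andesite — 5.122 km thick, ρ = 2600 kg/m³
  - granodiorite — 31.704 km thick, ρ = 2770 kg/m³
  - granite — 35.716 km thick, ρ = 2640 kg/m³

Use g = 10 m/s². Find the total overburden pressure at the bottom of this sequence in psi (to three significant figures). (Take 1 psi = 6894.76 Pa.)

rhyolite: 2510 kg/m³ × 10 m/s² × 2300 m = 5.773×10^7 Pa = 8373 psi
andesite: 2600 kg/m³ × 10 m/s² × 5122 m = 1.332×10^8 Pa = 19315 psi
granodiorite: 2770 kg/m³ × 10 m/s² × 31704 m = 8.782×10^8 Pa = 1.274×10^5 psi
granite: 2640 kg/m³ × 10 m/s² × 35716 m = 9.429×10^8 Pa = 1.368×10^5 psi
Total = 8373 + 19315 + 1.274×10^5 + 1.368×10^5 = 2.9182×10^5 psi

292000 psi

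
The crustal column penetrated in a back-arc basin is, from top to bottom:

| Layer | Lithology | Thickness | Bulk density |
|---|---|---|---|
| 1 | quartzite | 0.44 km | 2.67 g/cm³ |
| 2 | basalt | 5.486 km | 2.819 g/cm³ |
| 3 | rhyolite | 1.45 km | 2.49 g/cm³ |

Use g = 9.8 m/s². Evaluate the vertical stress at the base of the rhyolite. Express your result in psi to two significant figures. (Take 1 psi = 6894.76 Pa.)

29000 psi

quartzite: 2670 kg/m³ × 9.8 m/s² × 440 m = 1.151×10^7 Pa = 1670 psi
basalt: 2819 kg/m³ × 9.8 m/s² × 5486 m = 1.516×10^8 Pa = 21982 psi
rhyolite: 2490 kg/m³ × 9.8 m/s² × 1450 m = 3.538×10^7 Pa = 5132 psi
Total = 1670 + 21982 + 5132 = 28783 psi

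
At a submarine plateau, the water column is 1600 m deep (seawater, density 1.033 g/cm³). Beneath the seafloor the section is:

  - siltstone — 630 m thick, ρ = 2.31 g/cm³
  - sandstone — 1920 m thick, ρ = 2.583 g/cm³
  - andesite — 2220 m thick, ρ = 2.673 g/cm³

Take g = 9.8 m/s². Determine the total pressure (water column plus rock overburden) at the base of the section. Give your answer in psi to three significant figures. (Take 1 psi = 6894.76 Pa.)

19900 psi

seawater: 1033 kg/m³ × 9.8 m/s² × 1600 m = 1.620×10^7 Pa = 2349 psi
siltstone: 2310 kg/m³ × 9.8 m/s² × 630 m = 1.426×10^7 Pa = 2069 psi
sandstone: 2583 kg/m³ × 9.8 m/s² × 1920 m = 4.860×10^7 Pa = 7049 psi
andesite: 2673 kg/m³ × 9.8 m/s² × 2220 m = 5.815×10^7 Pa = 8434 psi
Total = 2349 + 2069 + 7049 + 8434 = 19901 psi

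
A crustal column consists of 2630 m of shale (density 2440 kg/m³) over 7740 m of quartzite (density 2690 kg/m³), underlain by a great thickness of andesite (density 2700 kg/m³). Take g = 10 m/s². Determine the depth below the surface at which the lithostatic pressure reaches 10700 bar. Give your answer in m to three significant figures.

Pressure at base of upper layers: 2440×10×2630 + 2690×10×7740 = 2.724×10^8 Pa = 2724 bar
Remaining pressure to be supplied by andesite: 1.070×10^9 − 2.724×10^8 = 7.976×10^8 Pa
Additional depth in andesite = 7.976×10^8 Pa / (2700 kg/m³ × 10 m/s²) = 29542 m
Total depth = 10370 m + 29542 m = 39912 m

39900 m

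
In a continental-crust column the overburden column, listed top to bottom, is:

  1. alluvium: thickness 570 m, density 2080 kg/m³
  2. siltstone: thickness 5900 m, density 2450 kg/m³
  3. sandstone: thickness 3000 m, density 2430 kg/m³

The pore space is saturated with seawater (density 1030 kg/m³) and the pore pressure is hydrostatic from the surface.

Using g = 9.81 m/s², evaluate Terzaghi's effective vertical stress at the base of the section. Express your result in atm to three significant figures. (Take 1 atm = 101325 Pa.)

Overburden (lithostatic) stress σ_v:
alluvium: 2080 kg/m³ × 9.81 m/s² × 570 m = 1.163×10^7 Pa = 11.63 MPa
siltstone: 2450 kg/m³ × 9.81 m/s² × 5900 m = 1.418×10^8 Pa = 141.8 MPa
sandstone: 2430 kg/m³ × 9.81 m/s² × 3000 m = 7.151×10^7 Pa = 71.51 MPa
Total = 11.63 + 141.8 + 71.51 = 224.95 MPa
Pore pressure P_p = 1030 kg/m³ × 9.81 m/s² × 9470 m = 9.569×10^7 Pa = 95.69 MPa
Effective stress σ' = σ_v − P_p = 224.9 − 95.69 = 129.26 MPa = 1275.7 atm

1280 atm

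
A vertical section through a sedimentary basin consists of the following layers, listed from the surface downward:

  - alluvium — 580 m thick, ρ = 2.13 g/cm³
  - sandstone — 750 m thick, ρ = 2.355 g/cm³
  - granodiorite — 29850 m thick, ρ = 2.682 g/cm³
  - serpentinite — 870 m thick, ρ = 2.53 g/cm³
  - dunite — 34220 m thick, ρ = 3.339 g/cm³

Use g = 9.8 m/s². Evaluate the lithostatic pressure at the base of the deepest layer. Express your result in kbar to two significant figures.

alluvium: 2130 kg/m³ × 9.8 m/s² × 580 m = 1.211×10^7 Pa = 0.1211 kbar
sandstone: 2355 kg/m³ × 9.8 m/s² × 750 m = 1.731×10^7 Pa = 0.1731 kbar
granodiorite: 2682 kg/m³ × 9.8 m/s² × 29850 m = 7.846×10^8 Pa = 7.846 kbar
serpentinite: 2530 kg/m³ × 9.8 m/s² × 870 m = 2.157×10^7 Pa = 0.2157 kbar
dunite: 3339 kg/m³ × 9.8 m/s² × 34220 m = 1.120×10^9 Pa = 11.20 kbar
Total = 0.1211 + 0.1731 + 7.846 + 0.2157 + 11.20 = 19.553 kbar

20 kbar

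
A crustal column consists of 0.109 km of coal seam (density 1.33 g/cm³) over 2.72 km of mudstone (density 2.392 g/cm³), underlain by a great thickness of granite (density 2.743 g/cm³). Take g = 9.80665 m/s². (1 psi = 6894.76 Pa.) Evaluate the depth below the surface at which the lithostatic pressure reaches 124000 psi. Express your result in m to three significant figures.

32200 m

Pressure at base of upper layers: 1330×9.80665×109 + 2392×9.80665×2720 = 6.523×10^7 Pa = 9460 psi
Remaining pressure to be supplied by granite: 8.549×10^8 − 6.523×10^7 = 7.897×10^8 Pa
Additional depth in granite = 7.897×10^8 Pa / (2743 kg/m³ × 9.80665 m/s²) = 29358 m
Total depth = 2829 m + 29358 m = 32187 m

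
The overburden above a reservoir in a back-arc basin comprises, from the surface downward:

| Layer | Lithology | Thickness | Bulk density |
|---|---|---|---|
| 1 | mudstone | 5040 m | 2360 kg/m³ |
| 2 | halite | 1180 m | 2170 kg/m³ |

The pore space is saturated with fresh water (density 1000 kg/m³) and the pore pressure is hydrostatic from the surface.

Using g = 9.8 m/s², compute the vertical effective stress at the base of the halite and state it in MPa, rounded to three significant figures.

Overburden (lithostatic) stress σ_v:
mudstone: 2360 kg/m³ × 9.8 m/s² × 5040 m = 1.166×10^8 Pa = 116.6 MPa
halite: 2170 kg/m³ × 9.8 m/s² × 1180 m = 2.509×10^7 Pa = 25.09 MPa
Total = 116.6 + 25.09 = 141.66 MPa
Pore pressure P_p = 1000 kg/m³ × 9.8 m/s² × 6220 m = 6.096×10^7 Pa = 60.96 MPa
Effective stress σ' = σ_v − P_p = 141.7 − 60.96 = 80.703 MPa

80.7 MPa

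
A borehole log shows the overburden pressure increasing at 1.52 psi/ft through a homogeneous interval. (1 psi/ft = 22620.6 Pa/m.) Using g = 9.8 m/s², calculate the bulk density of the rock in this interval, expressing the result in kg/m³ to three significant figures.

ρ = (dP/dz)/g = 1.52 psi/ft / 9.8 m/s² = 34383 Pa/m / 9.8 m/s² = 3508.5 kg/m³

3510 kg/m³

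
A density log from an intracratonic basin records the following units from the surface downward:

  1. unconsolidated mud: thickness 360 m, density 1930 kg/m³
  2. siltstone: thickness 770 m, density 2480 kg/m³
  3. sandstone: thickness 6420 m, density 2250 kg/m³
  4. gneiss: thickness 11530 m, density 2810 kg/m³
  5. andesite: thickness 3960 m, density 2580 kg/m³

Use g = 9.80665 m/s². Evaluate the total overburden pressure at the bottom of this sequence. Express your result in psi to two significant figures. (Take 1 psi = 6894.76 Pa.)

unconsolidated mud: 1930 kg/m³ × 9.80665 m/s² × 360 m = 6.814×10^6 Pa = 988.2 psi
siltstone: 2480 kg/m³ × 9.80665 m/s² × 770 m = 1.873×10^7 Pa = 2716 psi
sandstone: 2250 kg/m³ × 9.80665 m/s² × 6420 m = 1.417×10^8 Pa = 20546 psi
gneiss: 2810 kg/m³ × 9.80665 m/s² × 11530 m = 3.177×10^8 Pa = 46083 psi
andesite: 2580 kg/m³ × 9.80665 m/s² × 3960 m = 1.002×10^8 Pa = 14532 psi
Total = 988.2 + 2716 + 20546 + 46083 + 14532 = 84864 psi

85000 psi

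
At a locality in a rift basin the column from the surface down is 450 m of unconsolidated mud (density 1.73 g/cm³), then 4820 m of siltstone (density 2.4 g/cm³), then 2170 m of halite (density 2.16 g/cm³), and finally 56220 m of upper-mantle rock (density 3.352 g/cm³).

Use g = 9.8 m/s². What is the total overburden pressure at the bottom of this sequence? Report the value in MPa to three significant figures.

2010 MPa

unconsolidated mud: 1730 kg/m³ × 9.8 m/s² × 450 m = 7.629×10^6 Pa = 7.629 MPa
siltstone: 2400 kg/m³ × 9.8 m/s² × 4820 m = 1.134×10^8 Pa = 113.4 MPa
halite: 2160 kg/m³ × 9.8 m/s² × 2170 m = 4.593×10^7 Pa = 45.93 MPa
upper-mantle rock: 3352 kg/m³ × 9.8 m/s² × 56220 m = 1.847×10^9 Pa = 1847 MPa
Total = 7.629 + 113.4 + 45.93 + 1847 = 2013.7 MPa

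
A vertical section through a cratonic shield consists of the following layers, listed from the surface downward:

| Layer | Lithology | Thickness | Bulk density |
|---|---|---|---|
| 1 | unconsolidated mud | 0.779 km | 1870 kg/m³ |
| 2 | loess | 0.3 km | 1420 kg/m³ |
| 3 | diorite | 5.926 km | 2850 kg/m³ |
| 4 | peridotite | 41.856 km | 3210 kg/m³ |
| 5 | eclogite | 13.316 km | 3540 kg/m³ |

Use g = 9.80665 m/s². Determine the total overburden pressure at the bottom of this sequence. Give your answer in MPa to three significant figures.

unconsolidated mud: 1870 kg/m³ × 9.80665 m/s² × 779 m = 1.429×10^7 Pa = 14.29 MPa
loess: 1420 kg/m³ × 9.80665 m/s² × 300 m = 4.178×10^6 Pa = 4.178 MPa
diorite: 2850 kg/m³ × 9.80665 m/s² × 5926 m = 1.656×10^8 Pa = 165.6 MPa
peridotite: 3210 kg/m³ × 9.80665 m/s² × 41856 m = 1.318×10^9 Pa = 1318 MPa
eclogite: 3540 kg/m³ × 9.80665 m/s² × 13316 m = 4.623×10^8 Pa = 462.3 MPa
Total = 14.29 + 4.178 + 165.6 + 1318 + 462.3 = 1964.0 MPa

1960 MPa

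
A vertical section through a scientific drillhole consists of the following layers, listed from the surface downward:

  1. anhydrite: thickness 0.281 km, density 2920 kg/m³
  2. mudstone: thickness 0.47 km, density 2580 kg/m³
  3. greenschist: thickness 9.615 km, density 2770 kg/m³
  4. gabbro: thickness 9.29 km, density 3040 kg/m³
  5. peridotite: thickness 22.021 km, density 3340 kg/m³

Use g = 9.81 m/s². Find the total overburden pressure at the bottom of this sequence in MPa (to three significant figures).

anhydrite: 2920 kg/m³ × 9.81 m/s² × 281 m = 8.049×10^6 Pa = 8.049 MPa
mudstone: 2580 kg/m³ × 9.81 m/s² × 470 m = 1.190×10^7 Pa = 11.90 MPa
greenschist: 2770 kg/m³ × 9.81 m/s² × 9615 m = 2.613×10^8 Pa = 261.3 MPa
gabbro: 3040 kg/m³ × 9.81 m/s² × 9290 m = 2.771×10^8 Pa = 277.1 MPa
peridotite: 3340 kg/m³ × 9.81 m/s² × 22021 m = 7.215×10^8 Pa = 721.5 MPa
Total = 8.049 + 11.90 + 261.3 + 277.1 + 721.5 = 1279.8 MPa

1280 MPa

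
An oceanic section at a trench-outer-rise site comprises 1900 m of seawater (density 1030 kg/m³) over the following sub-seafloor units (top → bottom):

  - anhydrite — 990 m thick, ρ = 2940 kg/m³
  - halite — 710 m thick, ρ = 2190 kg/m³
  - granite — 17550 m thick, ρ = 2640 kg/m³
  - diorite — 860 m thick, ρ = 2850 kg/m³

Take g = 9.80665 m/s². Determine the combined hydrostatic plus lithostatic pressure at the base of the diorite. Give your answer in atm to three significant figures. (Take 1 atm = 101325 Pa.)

5340 atm

seawater: 1030 kg/m³ × 9.80665 m/s² × 1900 m = 1.919×10^7 Pa = 189.4 atm
anhydrite: 2940 kg/m³ × 9.80665 m/s² × 990 m = 2.854×10^7 Pa = 281.7 atm
halite: 2190 kg/m³ × 9.80665 m/s² × 710 m = 1.525×10^7 Pa = 150.5 atm
granite: 2640 kg/m³ × 9.80665 m/s² × 17550 m = 4.544×10^8 Pa = 4484 atm
diorite: 2850 kg/m³ × 9.80665 m/s² × 860 m = 2.404×10^7 Pa = 237.2 atm
Total = 189.4 + 281.7 + 150.5 + 4484 + 237.2 = 5343.0 atm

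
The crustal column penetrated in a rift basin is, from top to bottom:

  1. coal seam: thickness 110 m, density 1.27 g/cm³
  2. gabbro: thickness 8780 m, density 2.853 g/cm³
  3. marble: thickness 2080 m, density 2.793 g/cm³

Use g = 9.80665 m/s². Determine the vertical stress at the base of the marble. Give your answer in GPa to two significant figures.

coal seam: 1270 kg/m³ × 9.80665 m/s² × 110 m = 1.370×10^6 Pa = 1.370×10^-3 GPa
gabbro: 2853 kg/m³ × 9.80665 m/s² × 8780 m = 2.457×10^8 Pa = 0.2457 GPa
marble: 2793 kg/m³ × 9.80665 m/s² × 2080 m = 5.697×10^7 Pa = 0.05697 GPa
Total = 1.370×10^-3 + 0.2457 + 0.05697 = 0.30399 GPa

0.30 GPa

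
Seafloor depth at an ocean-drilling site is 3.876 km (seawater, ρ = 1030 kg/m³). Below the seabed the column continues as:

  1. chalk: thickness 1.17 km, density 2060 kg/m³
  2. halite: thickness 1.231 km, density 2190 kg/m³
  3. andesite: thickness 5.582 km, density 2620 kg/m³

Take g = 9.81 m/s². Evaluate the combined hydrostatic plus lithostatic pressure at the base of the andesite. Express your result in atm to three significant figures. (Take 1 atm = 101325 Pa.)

seawater: 1030 kg/m³ × 9.81 m/s² × 3876 m = 3.916×10^7 Pa = 386.5 atm
chalk: 2060 kg/m³ × 9.81 m/s² × 1170 m = 2.364×10^7 Pa = 233.3 atm
halite: 2190 kg/m³ × 9.81 m/s² × 1231 m = 2.645×10^7 Pa = 261.0 atm
andesite: 2620 kg/m³ × 9.81 m/s² × 5582 m = 1.435×10^8 Pa = 1416 atm
Total = 386.5 + 233.3 + 261.0 + 1416 = 2296.8 atm

2300 atm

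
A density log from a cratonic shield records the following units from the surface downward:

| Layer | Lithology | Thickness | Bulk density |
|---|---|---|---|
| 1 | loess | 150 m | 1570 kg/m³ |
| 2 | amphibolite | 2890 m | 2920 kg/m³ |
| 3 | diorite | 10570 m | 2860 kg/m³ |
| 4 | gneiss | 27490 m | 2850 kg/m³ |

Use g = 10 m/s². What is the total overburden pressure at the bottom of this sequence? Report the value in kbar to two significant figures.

12 kbar

loess: 1570 kg/m³ × 10 m/s² × 150 m = 2.355×10^6 Pa = 0.02355 kbar
amphibolite: 2920 kg/m³ × 10 m/s² × 2890 m = 8.439×10^7 Pa = 0.8439 kbar
diorite: 2860 kg/m³ × 10 m/s² × 10570 m = 3.023×10^8 Pa = 3.023 kbar
gneiss: 2850 kg/m³ × 10 m/s² × 27490 m = 7.835×10^8 Pa = 7.835 kbar
Total = 0.02355 + 0.8439 + 3.023 + 7.835 = 11.725 kbar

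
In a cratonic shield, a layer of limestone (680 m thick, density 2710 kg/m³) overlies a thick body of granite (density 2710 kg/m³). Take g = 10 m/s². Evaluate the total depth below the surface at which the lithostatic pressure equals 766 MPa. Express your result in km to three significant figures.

Pressure at base of upper layers: 2710×10×680 = 1.843×10^7 Pa = 18.43 MPa
Remaining pressure to be supplied by granite: 7.660×10^8 − 1.843×10^7 = 7.476×10^8 Pa
Additional depth in granite = 7.476×10^8 Pa / (2710 kg/m³ × 10 m/s²) = 27586 m
Total depth = 680 m + 27586 m = 28266 m
= 28.266 km

28.3 km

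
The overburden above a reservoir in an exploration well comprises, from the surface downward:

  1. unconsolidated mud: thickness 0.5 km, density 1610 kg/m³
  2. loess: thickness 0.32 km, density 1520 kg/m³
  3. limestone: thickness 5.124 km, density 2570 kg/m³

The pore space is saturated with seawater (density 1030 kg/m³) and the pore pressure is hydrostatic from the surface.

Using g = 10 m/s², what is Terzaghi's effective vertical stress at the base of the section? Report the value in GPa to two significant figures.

0.083 GPa

Overburden (lithostatic) stress σ_v:
unconsolidated mud: 1610 kg/m³ × 10 m/s² × 500 m = 8.050×10^6 Pa = 8.050 MPa
loess: 1520 kg/m³ × 10 m/s² × 320 m = 4.864×10^6 Pa = 4.864 MPa
limestone: 2570 kg/m³ × 10 m/s² × 5124 m = 1.317×10^8 Pa = 131.7 MPa
Total = 8.050 + 4.864 + 131.7 = 144.60 MPa
Pore pressure P_p = 1030 kg/m³ × 10 m/s² × 5944 m = 6.122×10^7 Pa = 61.22 MPa
Effective stress σ' = σ_v − P_p = 144.6 − 61.22 = 83.378 MPa = 0.083378 GPa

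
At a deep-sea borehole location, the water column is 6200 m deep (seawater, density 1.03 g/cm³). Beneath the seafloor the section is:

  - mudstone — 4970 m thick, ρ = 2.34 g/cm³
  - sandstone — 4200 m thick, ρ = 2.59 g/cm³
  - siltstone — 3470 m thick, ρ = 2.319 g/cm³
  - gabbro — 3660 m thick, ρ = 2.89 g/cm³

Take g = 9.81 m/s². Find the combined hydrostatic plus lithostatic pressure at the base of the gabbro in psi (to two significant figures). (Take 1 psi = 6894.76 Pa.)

seawater: 1030 kg/m³ × 9.81 m/s² × 6200 m = 6.265×10^7 Pa = 9086 psi
mudstone: 2340 kg/m³ × 9.81 m/s² × 4970 m = 1.141×10^8 Pa = 16547 psi
sandstone: 2590 kg/m³ × 9.81 m/s² × 4200 m = 1.067×10^8 Pa = 15477 psi
siltstone: 2319 kg/m³ × 9.81 m/s² × 3470 m = 7.894×10^7 Pa = 11449 psi
gabbro: 2890 kg/m³ × 9.81 m/s² × 3660 m = 1.038×10^8 Pa = 15050 psi
Total = 9086 + 16547 + 15477 + 11449 + 15050 = 67610 psi

68000 psi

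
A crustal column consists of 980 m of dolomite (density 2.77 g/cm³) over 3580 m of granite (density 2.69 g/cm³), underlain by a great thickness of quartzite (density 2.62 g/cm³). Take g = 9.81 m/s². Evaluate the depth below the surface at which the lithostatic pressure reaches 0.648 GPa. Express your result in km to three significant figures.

Pressure at base of upper layers: 2770×9.81×980 + 2690×9.81×3580 = 1.211×10^8 Pa = 0.1211 GPa
Remaining pressure to be supplied by quartzite: 6.480×10^8 − 1.211×10^8 = 5.269×10^8 Pa
Additional depth in quartzite = 5.269×10^8 Pa / (2620 kg/m³ × 9.81 m/s²) = 20500 m
Total depth = 4560 m + 20500 m = 25060 m
= 25.060 km

25.1 km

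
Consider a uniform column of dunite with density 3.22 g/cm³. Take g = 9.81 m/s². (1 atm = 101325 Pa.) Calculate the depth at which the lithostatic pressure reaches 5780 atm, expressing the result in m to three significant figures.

18500 m

h = P/(ρg) = 5780 atm / (3220 kg/m³ × 9.81 m/s²) = 5.857×10^8 Pa / 31588 Pa/m = 18540 m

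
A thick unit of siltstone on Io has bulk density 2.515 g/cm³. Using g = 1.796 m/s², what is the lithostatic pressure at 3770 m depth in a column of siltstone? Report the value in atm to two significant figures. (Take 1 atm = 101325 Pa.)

170 atm

siltstone: 2515 kg/m³ × 1.796 m/s² × 3770 m = 1.703×10^7 Pa = 168.1 atm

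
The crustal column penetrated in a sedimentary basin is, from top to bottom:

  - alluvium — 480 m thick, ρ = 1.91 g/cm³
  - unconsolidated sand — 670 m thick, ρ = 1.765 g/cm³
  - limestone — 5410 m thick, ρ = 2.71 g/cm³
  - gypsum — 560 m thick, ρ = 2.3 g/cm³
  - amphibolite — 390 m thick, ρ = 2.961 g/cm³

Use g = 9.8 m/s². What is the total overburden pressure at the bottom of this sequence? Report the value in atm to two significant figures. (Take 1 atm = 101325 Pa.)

1900 atm

alluvium: 1910 kg/m³ × 9.8 m/s² × 480 m = 8.985×10^6 Pa = 88.67 atm
unconsolidated sand: 1765 kg/m³ × 9.8 m/s² × 670 m = 1.159×10^7 Pa = 114.4 atm
limestone: 2710 kg/m³ × 9.8 m/s² × 5410 m = 1.437×10^8 Pa = 1418 atm
gypsum: 2300 kg/m³ × 9.8 m/s² × 560 m = 1.262×10^7 Pa = 124.6 atm
amphibolite: 2961 kg/m³ × 9.8 m/s² × 390 m = 1.132×10^7 Pa = 111.7 atm
Total = 88.67 + 114.4 + 1418 + 124.6 + 111.7 = 1857.3 atm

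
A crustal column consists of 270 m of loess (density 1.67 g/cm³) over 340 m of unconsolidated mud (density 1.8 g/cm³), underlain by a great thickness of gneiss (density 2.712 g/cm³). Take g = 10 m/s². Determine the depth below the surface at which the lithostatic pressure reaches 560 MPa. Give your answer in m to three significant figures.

Pressure at base of upper layers: 1670×10×270 + 1800×10×340 = 1.063×10^7 Pa = 10.63 MPa
Remaining pressure to be supplied by gneiss: 5.600×10^8 − 1.063×10^7 = 5.494×10^8 Pa
Additional depth in gneiss = 5.494×10^8 Pa / (2712 kg/m³ × 10 m/s²) = 20257 m
Total depth = 610 m + 20257 m = 20867 m

20900 m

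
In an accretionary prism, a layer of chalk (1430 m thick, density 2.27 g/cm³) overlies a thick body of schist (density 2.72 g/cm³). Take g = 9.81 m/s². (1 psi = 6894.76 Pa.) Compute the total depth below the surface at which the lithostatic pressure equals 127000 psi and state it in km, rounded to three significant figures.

Pressure at base of upper layers: 2270×9.81×1430 = 3.184×10^7 Pa = 4619 psi
Remaining pressure to be supplied by schist: 8.756×10^8 − 3.184×10^7 = 8.438×10^8 Pa
Additional depth in schist = 8.438×10^8 Pa / (2720 kg/m³ × 9.81 m/s²) = 31623 m
Total depth = 1430 m + 31623 m = 33053 m
= 33.053 km

33.1 km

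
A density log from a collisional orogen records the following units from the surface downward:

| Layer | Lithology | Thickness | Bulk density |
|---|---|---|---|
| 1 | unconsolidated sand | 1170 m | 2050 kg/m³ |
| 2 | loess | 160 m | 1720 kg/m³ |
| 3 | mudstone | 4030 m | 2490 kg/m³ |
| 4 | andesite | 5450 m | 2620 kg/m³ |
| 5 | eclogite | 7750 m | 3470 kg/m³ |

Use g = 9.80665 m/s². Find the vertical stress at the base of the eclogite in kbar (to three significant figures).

5.28 kbar

unconsolidated sand: 2050 kg/m³ × 9.80665 m/s² × 1170 m = 2.352×10^7 Pa = 0.2352 kbar
loess: 1720 kg/m³ × 9.80665 m/s² × 160 m = 2.699×10^6 Pa = 0.02699 kbar
mudstone: 2490 kg/m³ × 9.80665 m/s² × 4030 m = 9.841×10^7 Pa = 0.9841 kbar
andesite: 2620 kg/m³ × 9.80665 m/s² × 5450 m = 1.400×10^8 Pa = 1.400 kbar
eclogite: 3470 kg/m³ × 9.80665 m/s² × 7750 m = 2.637×10^8 Pa = 2.637 kbar
Total = 0.2352 + 0.02699 + 0.9841 + 1.400 + 2.637 = 5.2838 kbar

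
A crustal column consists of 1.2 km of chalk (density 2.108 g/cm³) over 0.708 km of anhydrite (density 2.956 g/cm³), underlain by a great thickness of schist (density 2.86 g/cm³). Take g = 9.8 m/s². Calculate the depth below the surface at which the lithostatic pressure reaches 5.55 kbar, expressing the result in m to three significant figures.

Pressure at base of upper layers: 2108×9.8×1200 + 2956×9.8×708 = 4.530×10^7 Pa = 0.4530 kbar
Remaining pressure to be supplied by schist: 5.550×10^8 − 4.530×10^7 = 5.097×10^8 Pa
Additional depth in schist = 5.097×10^8 Pa / (2860 kg/m³ × 9.8 m/s²) = 18185 m
Total depth = 1908 m + 18185 m = 20093 m

20100 m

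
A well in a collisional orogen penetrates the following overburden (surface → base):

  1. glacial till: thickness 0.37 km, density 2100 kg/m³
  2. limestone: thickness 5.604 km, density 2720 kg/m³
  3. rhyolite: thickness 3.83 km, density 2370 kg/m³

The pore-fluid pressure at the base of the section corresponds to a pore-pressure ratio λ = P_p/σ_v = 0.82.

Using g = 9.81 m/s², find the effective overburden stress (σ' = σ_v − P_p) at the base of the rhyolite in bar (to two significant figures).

440 bar

Overburden (lithostatic) stress σ_v:
glacial till: 2100 kg/m³ × 9.81 m/s² × 370 m = 7.622×10^6 Pa = 7.622 MPa
limestone: 2720 kg/m³ × 9.81 m/s² × 5604 m = 1.495×10^8 Pa = 149.5 MPa
rhyolite: 2370 kg/m³ × 9.81 m/s² × 3830 m = 8.905×10^7 Pa = 89.05 MPa
Total = 7.622 + 149.5 + 89.05 = 246.20 MPa
Pore pressure P_p = λ·σ_v = 0.82 × 246.2 MPa = 201.9 MPa
Effective stress σ' = σ_v − P_p = 246.2 − 201.9 = 44.316 MPa = 443.16 bar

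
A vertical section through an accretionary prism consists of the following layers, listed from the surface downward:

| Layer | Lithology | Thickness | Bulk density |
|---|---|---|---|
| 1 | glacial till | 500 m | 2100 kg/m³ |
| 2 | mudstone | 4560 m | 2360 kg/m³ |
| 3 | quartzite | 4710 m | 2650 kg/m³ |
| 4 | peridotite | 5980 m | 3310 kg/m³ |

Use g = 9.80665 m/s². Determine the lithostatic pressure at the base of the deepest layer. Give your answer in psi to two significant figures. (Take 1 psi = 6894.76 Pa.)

glacial till: 2100 kg/m³ × 9.80665 m/s² × 500 m = 1.030×10^7 Pa = 1493 psi
mudstone: 2360 kg/m³ × 9.80665 m/s² × 4560 m = 1.055×10^8 Pa = 15307 psi
quartzite: 2650 kg/m³ × 9.80665 m/s² × 4710 m = 1.224×10^8 Pa = 17753 psi
peridotite: 3310 kg/m³ × 9.80665 m/s² × 5980 m = 1.941×10^8 Pa = 28153 psi
Total = 1493 + 15307 + 17753 + 28153 = 62706 psi

63000 psi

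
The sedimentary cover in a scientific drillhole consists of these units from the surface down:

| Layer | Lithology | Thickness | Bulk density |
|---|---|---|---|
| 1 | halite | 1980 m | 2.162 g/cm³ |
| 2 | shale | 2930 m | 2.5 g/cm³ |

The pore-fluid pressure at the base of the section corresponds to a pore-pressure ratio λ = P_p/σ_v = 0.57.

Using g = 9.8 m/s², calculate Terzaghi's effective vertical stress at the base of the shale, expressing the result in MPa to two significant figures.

49 MPa

Overburden (lithostatic) stress σ_v:
halite: 2162 kg/m³ × 9.8 m/s² × 1980 m = 4.195×10^7 Pa = 41.95 MPa
shale: 2500 kg/m³ × 9.8 m/s² × 2930 m = 7.178×10^7 Pa = 71.78 MPa
Total = 41.95 + 71.78 = 113.74 MPa
Pore pressure P_p = λ·σ_v = 0.57 × 113.7 MPa = 64.83 MPa
Effective stress σ' = σ_v − P_p = 113.7 − 64.83 = 48.907 MPa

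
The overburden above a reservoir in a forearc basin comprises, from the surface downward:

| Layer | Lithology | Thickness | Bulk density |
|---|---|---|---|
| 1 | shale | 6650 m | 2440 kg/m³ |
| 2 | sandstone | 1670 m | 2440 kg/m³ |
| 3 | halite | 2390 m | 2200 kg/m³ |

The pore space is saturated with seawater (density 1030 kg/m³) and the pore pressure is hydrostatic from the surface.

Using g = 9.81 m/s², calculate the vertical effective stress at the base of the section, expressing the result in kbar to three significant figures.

Overburden (lithostatic) stress σ_v:
shale: 2440 kg/m³ × 9.81 m/s² × 6650 m = 1.592×10^8 Pa = 159.2 MPa
sandstone: 2440 kg/m³ × 9.81 m/s² × 1670 m = 3.997×10^7 Pa = 39.97 MPa
halite: 2200 kg/m³ × 9.81 m/s² × 2390 m = 5.158×10^7 Pa = 51.58 MPa
Total = 159.2 + 39.97 + 51.58 = 250.73 MPa
Pore pressure P_p = 1030 kg/m³ × 9.81 m/s² × 10710 m = 1.082×10^8 Pa = 108.2 MPa
Effective stress σ' = σ_v − P_p = 250.7 − 108.2 = 142.51 MPa = 1.4251 kbar

1.43 kbar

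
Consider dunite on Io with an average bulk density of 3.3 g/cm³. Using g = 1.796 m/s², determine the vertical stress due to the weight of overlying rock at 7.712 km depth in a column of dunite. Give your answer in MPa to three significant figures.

45.7 MPa

dunite: 3300 kg/m³ × 1.796 m/s² × 7712 m = 4.571×10^7 Pa = 45.71 MPa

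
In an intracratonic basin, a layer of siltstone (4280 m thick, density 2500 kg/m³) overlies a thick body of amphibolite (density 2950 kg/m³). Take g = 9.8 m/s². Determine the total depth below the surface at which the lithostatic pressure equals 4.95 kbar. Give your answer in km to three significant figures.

17.8 km

Pressure at base of upper layers: 2500×9.8×4280 = 1.049×10^8 Pa = 1.049 kbar
Remaining pressure to be supplied by amphibolite: 4.950×10^8 − 1.049×10^8 = 3.901×10^8 Pa
Additional depth in amphibolite = 3.901×10^8 Pa / (2950 kg/m³ × 9.8 m/s²) = 13495 m
Total depth = 4280 m + 13495 m = 17775 m
= 17.775 km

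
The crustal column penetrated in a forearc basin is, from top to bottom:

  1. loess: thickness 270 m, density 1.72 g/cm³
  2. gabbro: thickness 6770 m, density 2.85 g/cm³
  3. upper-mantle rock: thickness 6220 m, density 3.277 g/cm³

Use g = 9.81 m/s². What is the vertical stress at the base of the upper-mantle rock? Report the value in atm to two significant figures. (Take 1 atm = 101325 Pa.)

3900 atm

loess: 1720 kg/m³ × 9.81 m/s² × 270 m = 4.556×10^6 Pa = 44.96 atm
gabbro: 2850 kg/m³ × 9.81 m/s² × 6770 m = 1.893×10^8 Pa = 1868 atm
upper-mantle rock: 3277 kg/m³ × 9.81 m/s² × 6220 m = 2.000×10^8 Pa = 1973 atm
Total = 44.96 + 1868 + 1973 = 3886.4 atm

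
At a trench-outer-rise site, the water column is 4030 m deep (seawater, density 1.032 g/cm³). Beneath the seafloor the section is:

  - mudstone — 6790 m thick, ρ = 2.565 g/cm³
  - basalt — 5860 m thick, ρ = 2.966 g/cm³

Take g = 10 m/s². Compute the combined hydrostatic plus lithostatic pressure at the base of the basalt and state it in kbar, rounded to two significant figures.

seawater: 1032 kg/m³ × 10 m/s² × 4030 m = 4.159×10^7 Pa = 0.4159 kbar
mudstone: 2565 kg/m³ × 10 m/s² × 6790 m = 1.742×10^8 Pa = 1.742 kbar
basalt: 2966 kg/m³ × 10 m/s² × 5860 m = 1.738×10^8 Pa = 1.738 kbar
Total = 0.4159 + 1.742 + 1.738 = 3.8956 kbar

3.9 kbar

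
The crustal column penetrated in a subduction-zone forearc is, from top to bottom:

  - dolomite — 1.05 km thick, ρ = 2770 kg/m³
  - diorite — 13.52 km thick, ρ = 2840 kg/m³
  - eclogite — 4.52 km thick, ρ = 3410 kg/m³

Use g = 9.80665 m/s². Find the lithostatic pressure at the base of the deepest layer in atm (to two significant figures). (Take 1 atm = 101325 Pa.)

dolomite: 2770 kg/m³ × 9.80665 m/s² × 1050 m = 2.852×10^7 Pa = 281.5 atm
diorite: 2840 kg/m³ × 9.80665 m/s² × 13520 m = 3.765×10^8 Pa = 3716 atm
eclogite: 3410 kg/m³ × 9.80665 m/s² × 4520 m = 1.512×10^8 Pa = 1492 atm
Total = 281.5 + 3716 + 1492 = 5489.4 atm

5500 atm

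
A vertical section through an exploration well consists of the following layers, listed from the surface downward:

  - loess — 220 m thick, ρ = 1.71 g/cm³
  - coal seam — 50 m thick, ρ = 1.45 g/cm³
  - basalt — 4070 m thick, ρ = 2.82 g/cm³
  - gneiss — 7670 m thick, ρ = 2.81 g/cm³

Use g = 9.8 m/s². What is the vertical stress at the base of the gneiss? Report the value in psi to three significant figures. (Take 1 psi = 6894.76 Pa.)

loess: 1710 kg/m³ × 9.8 m/s² × 220 m = 3.687×10^6 Pa = 534.7 psi
coal seam: 1450 kg/m³ × 9.8 m/s² × 50 m = 7.105×10^5 Pa = 103.0 psi
basalt: 2820 kg/m³ × 9.8 m/s² × 4070 m = 1.125×10^8 Pa = 16314 psi
gneiss: 2810 kg/m³ × 9.8 m/s² × 7670 m = 2.112×10^8 Pa = 30634 psi
Total = 534.7 + 103.0 + 16314 + 30634 = 47586 psi

47600 psi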